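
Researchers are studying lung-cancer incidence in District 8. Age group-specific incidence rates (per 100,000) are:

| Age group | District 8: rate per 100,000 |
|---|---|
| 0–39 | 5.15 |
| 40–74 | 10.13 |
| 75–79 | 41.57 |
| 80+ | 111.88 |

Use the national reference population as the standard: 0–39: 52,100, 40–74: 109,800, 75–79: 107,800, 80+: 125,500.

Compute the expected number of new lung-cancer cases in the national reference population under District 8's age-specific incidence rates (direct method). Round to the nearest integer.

199

Expected new lung-cancer cases = Σ (standard pop × age-specific rate ÷ 100,000)
= 52,100×5.15/100,000 + 109,800×10.13/100,000 + 107,800×41.57/100,000 + 125,500×111.88/100,000
= 2.68 + 11.12 + 44.81 + 140.41 = 199.03.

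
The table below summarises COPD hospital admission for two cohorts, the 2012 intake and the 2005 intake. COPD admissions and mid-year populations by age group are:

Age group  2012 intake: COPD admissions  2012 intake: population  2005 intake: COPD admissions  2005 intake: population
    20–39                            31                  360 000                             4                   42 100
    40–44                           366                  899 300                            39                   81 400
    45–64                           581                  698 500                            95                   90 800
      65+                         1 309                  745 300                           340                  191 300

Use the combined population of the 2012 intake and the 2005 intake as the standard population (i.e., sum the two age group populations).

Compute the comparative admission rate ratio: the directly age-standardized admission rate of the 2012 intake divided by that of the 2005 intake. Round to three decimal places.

Age-specific rates per 10 000 for the 2012 intake: 0.86, 4.07, 8.32, 17.56.
For the 2005 intake: 0.95, 4.79, 10.46, 17.77.
Combined standard total = 3 108 700; weights = 0.1293, 0.3155, 0.2539, 0.3013.
The 2012 intake: 0.1293×0.86 + 0.3155×4.07 + 0.2539×8.32 + 0.3013×17.56 = 8.7987 per 10 000.
The 2005 intake: 0.1293×0.95 + 0.3155×4.79 + 0.2539×10.46 + 0.3013×17.77 = 9.6456 per 10 000.
Ratio = 8.7987 ÷ 9.6456 = 0.91221.

0.912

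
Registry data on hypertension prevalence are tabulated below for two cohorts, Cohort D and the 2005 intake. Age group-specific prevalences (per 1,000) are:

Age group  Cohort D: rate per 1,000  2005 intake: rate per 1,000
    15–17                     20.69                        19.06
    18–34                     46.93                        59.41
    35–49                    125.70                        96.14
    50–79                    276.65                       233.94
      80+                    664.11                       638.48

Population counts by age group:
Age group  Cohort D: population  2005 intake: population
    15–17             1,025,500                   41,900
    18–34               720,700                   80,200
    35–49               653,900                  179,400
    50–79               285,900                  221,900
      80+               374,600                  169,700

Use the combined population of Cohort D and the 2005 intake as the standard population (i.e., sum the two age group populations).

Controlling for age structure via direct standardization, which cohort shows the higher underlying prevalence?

Cohort D

Combined standard total = 3,753,700; weights = 0.2844, 0.2134, 0.2220, 0.1353, 0.1450.
Cohort D: 0.2844×20.69 + 0.2134×46.93 + 0.2220×125.70 + 0.1353×276.65 + 0.1450×664.11 = 177.5247 per 1,000.
The 2005 intake: 0.2844×19.06 + 0.2134×59.41 + 0.2220×96.14 + 0.1353×233.94 + 0.1450×638.48 = 163.6676 per 1,000.
The crude rates (151.97 vs 264.14) would put the 2005 intake higher, but that reflects its age composition; once standardized to a common age structure, Cohort D has the higher underlying rate.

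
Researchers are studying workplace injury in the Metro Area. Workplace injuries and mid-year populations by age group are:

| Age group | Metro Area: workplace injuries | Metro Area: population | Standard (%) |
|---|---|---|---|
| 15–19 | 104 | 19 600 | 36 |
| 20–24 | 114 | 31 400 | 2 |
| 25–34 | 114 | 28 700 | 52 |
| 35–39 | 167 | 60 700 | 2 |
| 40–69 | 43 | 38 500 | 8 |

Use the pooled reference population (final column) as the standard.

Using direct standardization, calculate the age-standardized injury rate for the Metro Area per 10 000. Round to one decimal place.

41.9

Age-specific rates per 10 000 for the Metro Area: 53.06, 36.31, 39.72, 27.51, 11.17.
Standard weights: 0.36, 0.02, 0.52, 0.02, 0.08.
Standardized rate: 0.3600×53.06 + 0.0200×36.31 + 0.5200×39.72 + 0.0200×27.51 + 0.0800×11.17 = 41.9270 per 10 000.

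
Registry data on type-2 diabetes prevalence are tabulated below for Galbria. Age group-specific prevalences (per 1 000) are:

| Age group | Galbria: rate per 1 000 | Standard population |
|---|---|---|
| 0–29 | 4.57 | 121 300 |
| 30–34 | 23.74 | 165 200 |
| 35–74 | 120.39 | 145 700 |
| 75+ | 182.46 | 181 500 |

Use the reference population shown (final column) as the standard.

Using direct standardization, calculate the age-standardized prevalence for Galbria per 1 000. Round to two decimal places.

Standard total = 613 700; weights = 0.1977, 0.2692, 0.2374, 0.2957.
Standardized rate: 0.1977×4.57 + 0.2692×23.74 + 0.2374×120.39 + 0.2957×182.46 = 89.8379 per 1 000.

89.84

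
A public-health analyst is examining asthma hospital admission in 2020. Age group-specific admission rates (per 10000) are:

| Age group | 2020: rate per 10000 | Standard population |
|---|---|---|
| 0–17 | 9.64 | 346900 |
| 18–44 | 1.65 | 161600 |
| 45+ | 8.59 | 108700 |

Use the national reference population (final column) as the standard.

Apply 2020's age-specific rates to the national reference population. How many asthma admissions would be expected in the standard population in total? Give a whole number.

Expected asthma admissions = Σ (standard pop × age-specific rate ÷ 10000)
= 346900×9.64/10000 + 161600×1.65/10000 + 108700×8.59/10000
= 334.41 + 26.66 + 93.37 = 454.45.

454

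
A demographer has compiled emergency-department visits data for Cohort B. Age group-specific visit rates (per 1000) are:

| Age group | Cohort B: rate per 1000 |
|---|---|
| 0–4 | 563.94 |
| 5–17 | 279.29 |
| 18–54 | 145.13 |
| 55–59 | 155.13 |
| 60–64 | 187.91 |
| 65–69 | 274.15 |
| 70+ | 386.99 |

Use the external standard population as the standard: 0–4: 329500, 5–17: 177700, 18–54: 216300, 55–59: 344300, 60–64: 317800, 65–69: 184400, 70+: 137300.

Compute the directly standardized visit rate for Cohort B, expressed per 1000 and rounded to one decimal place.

Standard total = 1707300; weights = 0.1930, 0.1041, 0.1267, 0.2017, 0.1861, 0.1080, 0.0804.
Standardized rate: 0.1930×563.94 + 0.1041×279.29 + 0.1267×145.13 + 0.2017×155.13 + 0.1861×187.91 + 0.1080×274.15 + 0.0804×386.99 = 283.2869 per 1000.

283.3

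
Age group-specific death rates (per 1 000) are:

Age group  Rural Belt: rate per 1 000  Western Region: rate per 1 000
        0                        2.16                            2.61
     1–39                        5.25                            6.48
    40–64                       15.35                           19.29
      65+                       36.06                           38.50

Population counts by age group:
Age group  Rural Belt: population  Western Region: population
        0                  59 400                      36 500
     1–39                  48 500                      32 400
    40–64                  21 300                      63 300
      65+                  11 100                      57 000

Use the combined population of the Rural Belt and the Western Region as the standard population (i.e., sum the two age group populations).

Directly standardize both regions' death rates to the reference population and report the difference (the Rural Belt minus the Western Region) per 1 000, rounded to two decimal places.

-1.95

Combined standard total = 329 500; weights = 0.2910, 0.2455, 0.2568, 0.2067.
The Rural Belt: 0.2910×2.16 + 0.2455×5.25 + 0.2568×15.35 + 0.2067×36.06 = 13.3116 per 1 000.
The Western Region: 0.2910×2.61 + 0.2455×6.48 + 0.2568×19.29 + 0.2067×38.50 = 15.2604 per 1 000.
Difference = 13.3116 − 15.2604 = -1.9489.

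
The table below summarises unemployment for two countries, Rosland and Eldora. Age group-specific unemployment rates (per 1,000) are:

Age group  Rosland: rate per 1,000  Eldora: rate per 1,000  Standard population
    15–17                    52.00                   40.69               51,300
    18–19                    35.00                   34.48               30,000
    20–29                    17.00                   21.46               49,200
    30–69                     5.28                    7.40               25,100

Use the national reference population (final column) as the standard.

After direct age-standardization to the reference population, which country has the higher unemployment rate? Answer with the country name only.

Standard total = 155,600; weights = 0.3297, 0.1928, 0.3162, 0.1613.
Rosland: 0.3297×52.00 + 0.1928×35.00 + 0.3162×17.00 + 0.1613×5.28 = 30.1191 per 1,000.
Eldora: 0.3297×40.69 + 0.1928×34.48 + 0.3162×21.46 + 0.1613×7.40 = 28.0422 per 1,000.

Rosland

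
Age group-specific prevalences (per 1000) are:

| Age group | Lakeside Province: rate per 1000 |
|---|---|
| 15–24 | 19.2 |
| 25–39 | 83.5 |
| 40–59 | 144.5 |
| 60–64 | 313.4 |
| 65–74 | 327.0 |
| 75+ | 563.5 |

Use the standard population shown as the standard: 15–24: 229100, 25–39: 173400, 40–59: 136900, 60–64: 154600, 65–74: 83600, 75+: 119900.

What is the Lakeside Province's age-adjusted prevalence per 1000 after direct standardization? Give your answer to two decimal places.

Standard total = 897500; weights = 0.2553, 0.1932, 0.1525, 0.1723, 0.0931, 0.1336.
Standardized rate: 0.2553×19.2 + 0.1932×83.5 + 0.1525×144.5 + 0.1723×313.4 + 0.0931×327.0 + 0.1336×563.5 = 202.7991 per 1000.

202.80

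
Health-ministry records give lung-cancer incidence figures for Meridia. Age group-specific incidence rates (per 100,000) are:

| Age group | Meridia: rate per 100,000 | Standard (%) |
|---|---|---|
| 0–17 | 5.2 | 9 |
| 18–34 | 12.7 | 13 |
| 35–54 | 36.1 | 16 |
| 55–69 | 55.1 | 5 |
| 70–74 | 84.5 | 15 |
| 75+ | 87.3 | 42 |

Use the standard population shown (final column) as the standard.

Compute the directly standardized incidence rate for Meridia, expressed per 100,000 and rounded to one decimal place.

60.0

Standard weights: 0.09, 0.13, 0.16, 0.05, 0.15, 0.42.
Standardized rate: 0.0900×5.2 + 0.1300×12.7 + 0.1600×36.1 + 0.0500×55.1 + 0.1500×84.5 + 0.4200×87.3 = 59.9910 per 100,000.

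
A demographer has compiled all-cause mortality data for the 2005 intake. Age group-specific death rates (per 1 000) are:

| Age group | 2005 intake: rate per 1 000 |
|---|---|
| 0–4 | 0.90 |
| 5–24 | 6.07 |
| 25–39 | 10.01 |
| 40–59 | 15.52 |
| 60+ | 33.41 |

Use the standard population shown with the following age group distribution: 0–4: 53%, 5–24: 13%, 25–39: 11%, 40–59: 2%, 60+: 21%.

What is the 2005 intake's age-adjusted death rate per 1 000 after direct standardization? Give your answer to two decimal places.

9.69

Standard weights: 0.53, 0.13, 0.11, 0.02, 0.21.
Standardized rate: 0.5300×0.90 + 0.1300×6.07 + 0.1100×10.01 + 0.0200×15.52 + 0.2100×33.41 = 9.6937 per 1 000.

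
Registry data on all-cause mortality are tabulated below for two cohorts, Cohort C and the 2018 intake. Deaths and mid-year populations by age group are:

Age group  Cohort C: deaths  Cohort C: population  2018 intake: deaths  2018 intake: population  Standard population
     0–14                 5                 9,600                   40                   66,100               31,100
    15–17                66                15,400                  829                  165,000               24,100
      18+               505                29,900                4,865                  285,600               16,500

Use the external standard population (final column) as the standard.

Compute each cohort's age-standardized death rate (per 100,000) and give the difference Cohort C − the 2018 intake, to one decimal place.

-31.8

Age-specific rates per 100,000 for Cohort C: 52.08, 428.57, 1688.96.
For the 2018 intake: 60.51, 502.42, 1703.43.
Standard total = 71,700; weights = 0.4338, 0.3361, 0.2301.
Cohort C: 0.4338×52.08 + 0.3361×428.57 + 0.2301×1688.96 = 555.3174 per 100,000.
The 2018 intake: 0.4338×60.51 + 0.3361×502.42 + 0.2301×1703.43 = 587.1275 per 100,000.
Difference = 555.3174 − 587.1275 = -31.8101.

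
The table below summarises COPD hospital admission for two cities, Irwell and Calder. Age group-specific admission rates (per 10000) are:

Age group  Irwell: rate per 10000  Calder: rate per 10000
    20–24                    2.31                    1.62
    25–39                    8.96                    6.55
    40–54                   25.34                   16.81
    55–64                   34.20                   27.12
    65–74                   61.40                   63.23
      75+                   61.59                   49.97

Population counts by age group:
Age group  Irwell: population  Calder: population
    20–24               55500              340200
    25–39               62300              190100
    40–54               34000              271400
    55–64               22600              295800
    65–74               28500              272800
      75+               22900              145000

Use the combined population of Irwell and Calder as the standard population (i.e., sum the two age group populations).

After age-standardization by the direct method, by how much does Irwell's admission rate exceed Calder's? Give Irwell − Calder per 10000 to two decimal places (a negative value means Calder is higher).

Combined standard total = 1741100; weights = 0.2273, 0.1450, 0.1754, 0.1829, 0.1731, 0.0964.
Irwell: 0.2273×2.31 + 0.1450×8.96 + 0.1754×25.34 + 0.1829×34.20 + 0.1731×61.40 + 0.0964×61.59 = 29.0876 per 10000.
Calder: 0.2273×1.62 + 0.1450×6.55 + 0.1754×16.81 + 0.1829×27.12 + 0.1731×63.23 + 0.0964×49.97 = 24.9866 per 10000.
Difference = 29.0876 − 24.9866 = 4.1010.

4.10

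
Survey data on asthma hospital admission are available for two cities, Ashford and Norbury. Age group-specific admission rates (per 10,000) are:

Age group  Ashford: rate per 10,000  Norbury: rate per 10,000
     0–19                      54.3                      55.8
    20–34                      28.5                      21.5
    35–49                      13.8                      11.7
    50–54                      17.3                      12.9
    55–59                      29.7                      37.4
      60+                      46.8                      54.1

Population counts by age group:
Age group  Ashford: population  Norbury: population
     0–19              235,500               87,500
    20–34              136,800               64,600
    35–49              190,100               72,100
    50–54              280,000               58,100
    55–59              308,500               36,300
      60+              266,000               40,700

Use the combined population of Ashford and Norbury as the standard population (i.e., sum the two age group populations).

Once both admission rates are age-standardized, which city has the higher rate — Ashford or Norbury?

Norbury

Combined standard total = 1,776,200; weights = 0.1818, 0.1134, 0.1476, 0.1904, 0.1941, 0.1727.
Ashford: 0.1818×54.3 + 0.1134×28.5 + 0.1476×13.8 + 0.1904×17.3 + 0.1941×29.7 + 0.1727×46.8 = 32.2826 per 10,000.
Norbury: 0.1818×55.8 + 0.1134×21.5 + 0.1476×11.7 + 0.1904×12.9 + 0.1941×37.4 + 0.1727×54.1 = 33.3694 per 10,000.
The crude rates (32.30 vs 31.80) would put Ashford higher, but that reflects its age composition; once standardized to a common age structure, Norbury has the higher underlying rate.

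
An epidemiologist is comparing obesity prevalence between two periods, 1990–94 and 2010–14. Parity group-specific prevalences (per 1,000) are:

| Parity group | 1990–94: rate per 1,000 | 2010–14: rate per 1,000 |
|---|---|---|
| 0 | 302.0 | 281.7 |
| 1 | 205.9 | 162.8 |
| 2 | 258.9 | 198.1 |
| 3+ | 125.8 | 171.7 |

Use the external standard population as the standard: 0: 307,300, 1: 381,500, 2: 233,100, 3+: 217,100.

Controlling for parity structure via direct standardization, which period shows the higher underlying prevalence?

1990–94

Standard total = 1,139,000; weights = 0.2698, 0.3349, 0.2047, 0.1906.
1990–94: 0.2698×302.0 + 0.3349×205.9 + 0.2047×258.9 + 0.1906×125.8 = 227.4067 per 1,000.
2010–14: 0.2698×281.7 + 0.3349×162.8 + 0.2047×198.1 + 0.1906×171.7 = 203.7996 per 1,000.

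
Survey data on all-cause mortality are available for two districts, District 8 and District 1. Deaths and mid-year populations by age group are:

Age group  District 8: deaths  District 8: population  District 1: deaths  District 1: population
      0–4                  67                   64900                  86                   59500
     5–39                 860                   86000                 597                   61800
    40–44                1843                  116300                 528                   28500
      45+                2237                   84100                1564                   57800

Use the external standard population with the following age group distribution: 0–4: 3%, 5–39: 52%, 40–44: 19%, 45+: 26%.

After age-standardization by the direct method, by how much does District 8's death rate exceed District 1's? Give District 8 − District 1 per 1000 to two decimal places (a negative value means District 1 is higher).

Age-specific rates per 1000 for District 8: 1.032, 10.000, 15.847, 26.599.
For District 1: 1.445, 9.660, 18.526, 27.059.
Standard weights: 0.03, 0.52, 0.19, 0.26.
District 8: 0.0300×1.032 + 0.5200×10.000 + 0.1900×15.847 + 0.2600×26.599 = 15.1577 per 1000.
District 1: 0.0300×1.445 + 0.5200×9.660 + 0.1900×18.526 + 0.2600×27.059 = 15.6220 per 1000.
Difference = 15.1577 − 15.6220 = -0.4643.

-0.46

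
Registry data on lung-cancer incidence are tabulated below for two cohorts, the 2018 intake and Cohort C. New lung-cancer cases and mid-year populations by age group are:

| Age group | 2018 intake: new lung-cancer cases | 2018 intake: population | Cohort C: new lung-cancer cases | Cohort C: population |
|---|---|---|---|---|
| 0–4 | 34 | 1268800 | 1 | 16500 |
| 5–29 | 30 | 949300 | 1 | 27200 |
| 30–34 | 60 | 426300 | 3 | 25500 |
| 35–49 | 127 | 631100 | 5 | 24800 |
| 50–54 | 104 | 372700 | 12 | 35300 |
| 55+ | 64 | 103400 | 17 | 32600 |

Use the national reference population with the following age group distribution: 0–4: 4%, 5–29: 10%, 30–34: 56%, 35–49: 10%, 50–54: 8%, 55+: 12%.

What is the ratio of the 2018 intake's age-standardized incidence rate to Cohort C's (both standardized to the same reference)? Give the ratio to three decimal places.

1.098

Age-specific rates per 100000 for the 2018 intake: 2.68, 3.16, 14.07, 20.12, 27.90, 61.90.
For Cohort C: 6.06, 3.68, 11.76, 20.16, 33.99, 52.15.
Standard weights: 0.04, 0.10, 0.56, 0.10, 0.08, 0.12.
The 2018 intake: 0.0400×2.68 + 0.1000×3.16 + 0.5600×14.07 + 0.1000×20.12 + 0.0800×27.90 + 0.1200×61.90 = 19.9772 per 100000.
Cohort C: 0.0400×6.06 + 0.1000×3.68 + 0.5600×11.76 + 0.1000×20.16 + 0.0800×33.99 + 0.1200×52.15 = 18.1917 per 100000.
Ratio = 19.9772 ÷ 18.1917 = 1.09815.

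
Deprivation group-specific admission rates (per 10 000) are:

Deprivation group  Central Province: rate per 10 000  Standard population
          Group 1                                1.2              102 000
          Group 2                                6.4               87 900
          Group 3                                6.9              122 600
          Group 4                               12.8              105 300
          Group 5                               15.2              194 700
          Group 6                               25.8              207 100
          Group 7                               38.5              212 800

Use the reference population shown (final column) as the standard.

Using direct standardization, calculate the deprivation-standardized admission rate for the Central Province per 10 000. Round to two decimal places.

18.77

Standard total = 1 032 400; weights = 0.0988, 0.0851, 0.1188, 0.1020, 0.1886, 0.2006, 0.2061.
Standardized rate: 0.0988×1.2 + 0.0851×6.4 + 0.1188×6.9 + 0.1020×12.8 + 0.1886×15.2 + 0.2006×25.8 + 0.2061×38.5 = 18.7661 per 10 000.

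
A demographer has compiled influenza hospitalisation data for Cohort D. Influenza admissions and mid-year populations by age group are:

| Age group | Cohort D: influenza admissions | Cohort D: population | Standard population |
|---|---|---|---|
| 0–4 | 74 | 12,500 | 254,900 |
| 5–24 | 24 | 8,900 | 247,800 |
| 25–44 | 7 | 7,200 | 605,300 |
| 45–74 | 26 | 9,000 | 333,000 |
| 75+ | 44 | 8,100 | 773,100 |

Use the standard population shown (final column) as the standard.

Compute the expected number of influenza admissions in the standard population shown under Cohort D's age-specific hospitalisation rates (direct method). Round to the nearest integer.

7927

Age-specific rates per 100,000 for Cohort D: 592.00, 269.66, 97.22, 288.89, 543.21.
Expected influenza admissions = Σ (standard pop × age-specific rate ÷ 100,000)
= 254,900×592.00/100,000 + 247,800×269.66/100,000 + 605,300×97.22/100,000 + 333,000×288.89/100,000 + 773,100×543.21/100,000
= 1509.01 + 668.22 + 588.49 + 962.00 + 4199.56 = 7927.27.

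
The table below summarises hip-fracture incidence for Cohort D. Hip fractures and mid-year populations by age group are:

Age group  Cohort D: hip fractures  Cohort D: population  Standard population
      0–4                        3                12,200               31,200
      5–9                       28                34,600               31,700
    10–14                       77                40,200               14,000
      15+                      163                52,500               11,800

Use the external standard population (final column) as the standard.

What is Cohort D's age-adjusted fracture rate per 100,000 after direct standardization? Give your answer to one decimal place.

109.1

Age-specific rates per 100,000 for Cohort D: 24.59, 80.92, 191.54, 310.48.
Standard total = 88,700; weights = 0.3517, 0.3574, 0.1578, 0.1330.
Standardized rate: 0.3517×24.59 + 0.3574×80.92 + 0.1578×191.54 + 0.1330×310.48 = 109.1065 per 100,000.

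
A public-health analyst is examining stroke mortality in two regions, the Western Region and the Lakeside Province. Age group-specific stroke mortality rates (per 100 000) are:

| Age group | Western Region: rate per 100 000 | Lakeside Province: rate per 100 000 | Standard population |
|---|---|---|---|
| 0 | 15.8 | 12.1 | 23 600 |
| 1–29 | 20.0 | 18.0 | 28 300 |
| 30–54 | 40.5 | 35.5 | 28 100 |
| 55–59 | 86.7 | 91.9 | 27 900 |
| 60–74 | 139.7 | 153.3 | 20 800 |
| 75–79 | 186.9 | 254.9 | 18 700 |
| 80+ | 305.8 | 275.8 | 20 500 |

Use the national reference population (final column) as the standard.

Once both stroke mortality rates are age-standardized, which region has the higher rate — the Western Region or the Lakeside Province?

Standard total = 167 900; weights = 0.1406, 0.1686, 0.1674, 0.1662, 0.1239, 0.1114, 0.1221.
The Western Region: 0.1406×15.8 + 0.1686×20.0 + 0.1674×40.5 + 0.1662×86.7 + 0.1239×139.7 + 0.1114×186.9 + 0.1221×305.8 = 102.2367 per 100 000.
The Lakeside Province: 0.1406×12.1 + 0.1686×18.0 + 0.1674×35.5 + 0.1662×91.9 + 0.1239×153.3 + 0.1114×254.9 + 0.1221×275.8 = 107.0023 per 100 000.

Lakeside Province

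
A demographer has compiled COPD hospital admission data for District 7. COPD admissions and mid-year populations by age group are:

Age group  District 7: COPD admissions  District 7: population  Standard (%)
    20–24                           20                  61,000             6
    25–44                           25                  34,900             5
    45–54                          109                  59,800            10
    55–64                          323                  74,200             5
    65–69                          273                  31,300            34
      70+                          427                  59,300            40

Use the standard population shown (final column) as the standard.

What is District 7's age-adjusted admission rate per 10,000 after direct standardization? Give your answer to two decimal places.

Age-specific rates per 10,000 for District 7: 3.28, 7.16, 18.23, 43.53, 87.22, 72.01.
Standard weights: 0.06, 0.05, 0.10, 0.05, 0.34, 0.40.
Standardized rate: 0.0600×3.28 + 0.0500×7.16 + 0.1000×18.23 + 0.0500×43.53 + 0.3400×87.22 + 0.4000×72.01 = 63.0118 per 10,000.

63.01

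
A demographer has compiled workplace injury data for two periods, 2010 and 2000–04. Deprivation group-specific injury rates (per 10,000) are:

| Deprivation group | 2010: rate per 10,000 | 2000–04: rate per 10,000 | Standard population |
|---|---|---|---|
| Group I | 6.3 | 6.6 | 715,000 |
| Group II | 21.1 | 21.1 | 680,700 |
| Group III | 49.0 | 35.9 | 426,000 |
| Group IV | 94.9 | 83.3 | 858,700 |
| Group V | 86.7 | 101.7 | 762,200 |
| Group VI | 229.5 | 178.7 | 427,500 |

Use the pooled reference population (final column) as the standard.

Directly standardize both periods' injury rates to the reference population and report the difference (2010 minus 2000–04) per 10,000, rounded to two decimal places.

6.62

Standard total = 3,870,100; weights = 0.1847, 0.1759, 0.1101, 0.2219, 0.1969, 0.1105.
2010: 0.1847×6.3 + 0.1759×21.1 + 0.1101×49.0 + 0.2219×94.9 + 0.1969×86.7 + 0.1105×229.5 = 73.7516 per 10,000.
2000–04: 0.1847×6.6 + 0.1759×21.1 + 0.1101×35.9 + 0.2219×83.3 + 0.1969×101.7 + 0.1105×178.7 = 67.1339 per 10,000.
Difference = 73.7516 − 67.1339 = 6.6177.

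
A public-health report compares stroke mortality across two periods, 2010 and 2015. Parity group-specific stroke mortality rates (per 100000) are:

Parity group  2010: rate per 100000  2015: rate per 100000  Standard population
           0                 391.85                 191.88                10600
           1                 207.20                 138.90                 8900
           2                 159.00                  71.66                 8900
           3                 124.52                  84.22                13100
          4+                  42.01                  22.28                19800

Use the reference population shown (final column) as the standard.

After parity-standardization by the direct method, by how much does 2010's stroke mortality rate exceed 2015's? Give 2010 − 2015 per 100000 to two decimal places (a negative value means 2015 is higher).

72.16

Standard total = 61300; weights = 0.1729, 0.1452, 0.1452, 0.2137, 0.3230.
2010: 0.1729×391.85 + 0.1452×207.20 + 0.1452×159.00 + 0.2137×124.52 + 0.3230×42.01 = 161.1060 per 100000.
2015: 0.1729×191.88 + 0.1452×138.90 + 0.1452×71.66 + 0.2137×84.22 + 0.3230×22.28 = 88.9452 per 100000.
Difference = 161.1060 − 88.9452 = 72.1609.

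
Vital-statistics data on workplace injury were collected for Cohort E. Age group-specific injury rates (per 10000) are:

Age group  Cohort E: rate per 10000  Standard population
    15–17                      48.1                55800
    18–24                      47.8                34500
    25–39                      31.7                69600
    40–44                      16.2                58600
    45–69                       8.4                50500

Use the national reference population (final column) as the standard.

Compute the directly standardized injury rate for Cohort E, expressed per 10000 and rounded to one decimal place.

Standard total = 269000; weights = 0.2074, 0.1283, 0.2587, 0.2178, 0.1877.
Standardized rate: 0.2074×48.1 + 0.1283×47.8 + 0.2587×31.7 + 0.2178×16.2 + 0.1877×8.4 = 29.4161 per 10000.

29.4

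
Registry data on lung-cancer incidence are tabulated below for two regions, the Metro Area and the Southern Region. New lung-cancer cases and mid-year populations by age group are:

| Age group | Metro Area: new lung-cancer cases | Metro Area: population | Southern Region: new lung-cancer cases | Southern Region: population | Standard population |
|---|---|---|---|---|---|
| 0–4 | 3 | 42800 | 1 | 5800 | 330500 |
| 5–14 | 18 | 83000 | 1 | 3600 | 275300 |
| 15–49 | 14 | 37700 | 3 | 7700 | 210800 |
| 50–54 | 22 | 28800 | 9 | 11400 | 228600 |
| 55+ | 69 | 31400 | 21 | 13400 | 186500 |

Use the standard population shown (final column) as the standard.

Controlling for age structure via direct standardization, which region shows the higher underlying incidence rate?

Metro Area

Age-specific rates per 100000 for the Metro Area: 7.01, 21.69, 37.14, 76.39, 219.75.
For the Southern Region: 17.24, 27.78, 38.96, 78.95, 156.72.
Standard total = 1231700; weights = 0.2683, 0.2235, 0.1711, 0.1856, 0.1514.
The Metro Area: 0.2683×7.01 + 0.2235×21.69 + 0.1711×37.14 + 0.1856×76.39 + 0.1514×219.75 = 60.5343 per 100000.
The Southern Region: 0.2683×17.24 + 0.2235×27.78 + 0.1711×38.96 + 0.1856×78.95 + 0.1514×156.72 = 55.8849 per 100000.
The crude rates (56.33 vs 83.53) would put the Southern Region higher, but that reflects its age composition; once standardized to a common age structure, the Metro Area has the higher underlying rate.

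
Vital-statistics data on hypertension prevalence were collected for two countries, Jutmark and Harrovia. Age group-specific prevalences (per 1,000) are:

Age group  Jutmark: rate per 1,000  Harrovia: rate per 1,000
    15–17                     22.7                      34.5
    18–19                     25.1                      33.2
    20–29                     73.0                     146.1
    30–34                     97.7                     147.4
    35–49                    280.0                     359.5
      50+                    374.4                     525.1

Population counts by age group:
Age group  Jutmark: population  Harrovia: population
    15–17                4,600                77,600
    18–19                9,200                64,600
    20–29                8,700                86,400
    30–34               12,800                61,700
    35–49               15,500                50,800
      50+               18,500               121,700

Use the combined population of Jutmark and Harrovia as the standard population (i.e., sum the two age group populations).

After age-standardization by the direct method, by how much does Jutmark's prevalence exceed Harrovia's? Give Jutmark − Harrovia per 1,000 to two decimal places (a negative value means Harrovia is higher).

Combined standard total = 532,100; weights = 0.1545, 0.1387, 0.1787, 0.1400, 0.1246, 0.2635.
Jutmark: 0.1545×22.7 + 0.1387×25.1 + 0.1787×73.0 + 0.1400×97.7 + 0.1246×280.0 + 0.2635×374.4 = 167.2508 per 1,000.
Harrovia: 0.1545×34.5 + 0.1387×33.2 + 0.1787×146.1 + 0.1400×147.4 + 0.1246×359.5 + 0.2635×525.1 = 239.8334 per 1,000.
Difference = 167.2508 − 239.8334 = -72.5826.

-72.58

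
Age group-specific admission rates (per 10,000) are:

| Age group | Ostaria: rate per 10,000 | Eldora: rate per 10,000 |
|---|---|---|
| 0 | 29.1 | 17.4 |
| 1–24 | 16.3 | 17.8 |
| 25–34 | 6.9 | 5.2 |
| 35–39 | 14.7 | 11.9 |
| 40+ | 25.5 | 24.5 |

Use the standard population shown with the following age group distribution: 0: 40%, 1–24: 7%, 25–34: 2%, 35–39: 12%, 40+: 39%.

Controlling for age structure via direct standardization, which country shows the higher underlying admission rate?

Standard weights: 0.40, 0.07, 0.02, 0.12, 0.39.
Ostaria: 0.4000×29.1 + 0.0700×16.3 + 0.0200×6.9 + 0.1200×14.7 + 0.3900×25.5 = 24.6280 per 10,000.
Eldora: 0.4000×17.4 + 0.0700×17.8 + 0.0200×5.2 + 0.1200×11.9 + 0.3900×24.5 = 19.2930 per 10,000.

Ostaria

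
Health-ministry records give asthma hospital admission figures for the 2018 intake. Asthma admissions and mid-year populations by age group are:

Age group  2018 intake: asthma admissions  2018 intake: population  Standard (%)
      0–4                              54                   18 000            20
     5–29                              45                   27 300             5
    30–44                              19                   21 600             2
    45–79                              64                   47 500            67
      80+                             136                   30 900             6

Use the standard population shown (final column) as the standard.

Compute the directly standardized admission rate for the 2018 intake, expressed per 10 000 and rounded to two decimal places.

18.67

Age-specific rates per 10 000 for the 2018 intake: 30.00, 16.48, 8.80, 13.47, 44.01.
Standard weights: 0.20, 0.05, 0.02, 0.67, 0.06.
Standardized rate: 0.2000×30.00 + 0.0500×16.48 + 0.0200×8.80 + 0.6700×13.47 + 0.0600×44.01 = 18.6682 per 10 000.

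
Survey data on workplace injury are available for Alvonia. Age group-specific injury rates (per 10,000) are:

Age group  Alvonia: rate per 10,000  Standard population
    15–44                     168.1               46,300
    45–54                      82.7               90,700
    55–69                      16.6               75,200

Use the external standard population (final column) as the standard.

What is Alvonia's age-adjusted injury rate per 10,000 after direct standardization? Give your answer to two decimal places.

Standard total = 212,200; weights = 0.2182, 0.4274, 0.3544.
Standardized rate: 0.2182×168.1 + 0.4274×82.7 + 0.3544×16.6 = 77.9088 per 10,000.

77.91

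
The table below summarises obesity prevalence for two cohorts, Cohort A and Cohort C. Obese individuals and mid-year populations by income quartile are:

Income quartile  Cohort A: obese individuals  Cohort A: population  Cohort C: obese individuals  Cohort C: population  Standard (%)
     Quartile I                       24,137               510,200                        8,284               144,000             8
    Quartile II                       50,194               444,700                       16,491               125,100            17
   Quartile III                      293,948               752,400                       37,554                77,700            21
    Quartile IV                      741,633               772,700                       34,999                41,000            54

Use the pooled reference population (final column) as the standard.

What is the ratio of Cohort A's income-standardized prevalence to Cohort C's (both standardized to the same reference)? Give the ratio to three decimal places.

1.057

Income-specific rates per 1,000 for Cohort A: 47.309, 112.872, 390.680, 959.794.
For Cohort C: 57.528, 131.823, 483.320, 853.634.
Standard weights: 0.08, 0.17, 0.21, 0.54.
Cohort A: 0.0800×47.309 + 0.1700×112.872 + 0.2100×390.680 + 0.5400×959.794 = 623.3047 per 1,000.
Cohort C: 0.0800×57.528 + 0.1700×131.823 + 0.2100×483.320 + 0.5400×853.634 = 589.4718 per 1,000.
Ratio = 623.3047 ÷ 589.4718 = 1.05740.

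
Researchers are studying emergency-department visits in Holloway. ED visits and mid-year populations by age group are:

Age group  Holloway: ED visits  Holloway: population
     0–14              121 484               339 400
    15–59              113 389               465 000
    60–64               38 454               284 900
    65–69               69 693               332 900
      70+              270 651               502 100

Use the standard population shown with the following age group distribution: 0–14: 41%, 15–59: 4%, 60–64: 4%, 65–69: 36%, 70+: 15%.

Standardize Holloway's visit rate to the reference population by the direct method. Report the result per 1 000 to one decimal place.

318.1

Age-specific rates per 1 000 for Holloway: 357.938, 243.847, 134.974, 209.351, 539.038.
Standard weights: 0.41, 0.04, 0.04, 0.36, 0.15.
Standardized rate: 0.4100×357.938 + 0.0400×243.847 + 0.0400×134.974 + 0.3600×209.351 + 0.1500×539.038 = 318.1294 per 1 000.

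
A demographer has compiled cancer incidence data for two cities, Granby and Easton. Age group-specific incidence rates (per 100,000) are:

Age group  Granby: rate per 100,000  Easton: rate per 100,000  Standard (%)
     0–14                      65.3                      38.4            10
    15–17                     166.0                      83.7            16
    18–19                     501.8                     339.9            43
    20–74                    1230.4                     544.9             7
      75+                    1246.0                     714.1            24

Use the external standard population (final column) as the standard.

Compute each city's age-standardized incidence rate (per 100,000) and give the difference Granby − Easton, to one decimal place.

Standard weights: 0.10, 0.16, 0.43, 0.07, 0.24.
Granby: 0.1000×65.3 + 0.1600×166.0 + 0.4300×501.8 + 0.0700×1230.4 + 0.2400×1246.0 = 634.0320 per 100,000.
Easton: 0.1000×38.4 + 0.1600×83.7 + 0.4300×339.9 + 0.0700×544.9 + 0.2400×714.1 = 372.9160 per 100,000.
Difference = 634.0320 − 372.9160 = 261.1160.

261.1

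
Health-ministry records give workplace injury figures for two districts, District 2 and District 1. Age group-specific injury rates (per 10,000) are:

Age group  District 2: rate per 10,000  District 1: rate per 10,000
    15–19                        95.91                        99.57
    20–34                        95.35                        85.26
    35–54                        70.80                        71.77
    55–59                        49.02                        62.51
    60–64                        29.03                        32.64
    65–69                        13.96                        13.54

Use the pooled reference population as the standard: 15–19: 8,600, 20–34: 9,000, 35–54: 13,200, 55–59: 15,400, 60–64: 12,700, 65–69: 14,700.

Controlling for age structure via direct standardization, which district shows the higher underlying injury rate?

District 1

Standard total = 73,600; weights = 0.1168, 0.1223, 0.1793, 0.2092, 0.1726, 0.1997.
District 2: 0.1168×95.91 + 0.1223×95.35 + 0.1793×70.80 + 0.2092×49.02 + 0.1726×29.03 + 0.1997×13.96 = 53.6187 per 10,000.
District 1: 0.1168×99.57 + 0.1223×85.26 + 0.1793×71.77 + 0.2092×62.51 + 0.1726×32.64 + 0.1997×13.54 = 56.3482 per 10,000.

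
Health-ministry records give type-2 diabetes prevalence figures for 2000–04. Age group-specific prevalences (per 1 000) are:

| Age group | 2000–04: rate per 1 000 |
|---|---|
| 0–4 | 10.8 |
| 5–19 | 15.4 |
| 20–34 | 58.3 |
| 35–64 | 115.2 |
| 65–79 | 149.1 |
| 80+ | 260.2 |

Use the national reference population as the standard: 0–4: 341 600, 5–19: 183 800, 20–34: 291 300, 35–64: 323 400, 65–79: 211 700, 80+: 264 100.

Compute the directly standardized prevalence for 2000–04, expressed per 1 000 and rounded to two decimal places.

Standard total = 1 615 900; weights = 0.2114, 0.1137, 0.1803, 0.2001, 0.1310, 0.1634.
Standardized rate: 0.2114×10.8 + 0.1137×15.4 + 0.1803×58.3 + 0.2001×115.2 + 0.1310×149.1 + 0.1634×260.2 = 99.6606 per 1 000.

99.66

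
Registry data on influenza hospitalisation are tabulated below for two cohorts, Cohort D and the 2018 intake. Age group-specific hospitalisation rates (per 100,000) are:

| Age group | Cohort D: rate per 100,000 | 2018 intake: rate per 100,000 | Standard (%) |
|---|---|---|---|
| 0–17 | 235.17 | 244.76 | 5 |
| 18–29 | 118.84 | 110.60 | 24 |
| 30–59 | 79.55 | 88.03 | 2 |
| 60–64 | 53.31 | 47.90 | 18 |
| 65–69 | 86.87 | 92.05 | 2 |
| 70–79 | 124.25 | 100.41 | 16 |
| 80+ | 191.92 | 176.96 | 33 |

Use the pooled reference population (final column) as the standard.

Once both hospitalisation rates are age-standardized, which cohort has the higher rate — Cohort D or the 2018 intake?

Standard weights: 0.05, 0.24, 0.02, 0.18, 0.02, 0.16, 0.33.
Cohort D: 0.0500×235.17 + 0.2400×118.84 + 0.0200×79.55 + 0.1800×53.31 + 0.0200×86.87 + 0.1600×124.25 + 0.3300×191.92 = 136.4179 per 100,000.
The 2018 intake: 0.0500×244.76 + 0.2400×110.60 + 0.0200×88.03 + 0.1800×47.90 + 0.0200×92.05 + 0.1600×100.41 + 0.3300×176.96 = 125.4680 per 100,000.

Cohort D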